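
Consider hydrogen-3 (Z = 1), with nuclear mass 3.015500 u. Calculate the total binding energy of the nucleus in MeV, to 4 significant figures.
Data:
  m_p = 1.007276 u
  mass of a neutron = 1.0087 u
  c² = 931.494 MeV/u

8.547 MeV

With 1 protons and 2 neutrons (A = 3):
Σm = 1·m_p + 2·m_n = 1.007276 + 2.0174 = 3.024676 u
Δm = 3.024676 − 3.015500 = 0.009176 u
Converting to energy: 0.009176 u × 931.494 MeV/u = 8.54739 MeV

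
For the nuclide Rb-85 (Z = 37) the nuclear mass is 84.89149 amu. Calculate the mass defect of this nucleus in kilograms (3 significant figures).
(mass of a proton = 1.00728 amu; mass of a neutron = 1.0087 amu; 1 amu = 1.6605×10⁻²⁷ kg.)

With 37 protons and 48 neutrons (A = 85):
Mass of separated nucleons = 37(1.00728) + 48(1.0087) = 37.26936 + 48.4176 = 85.68696 amu
Δm = 85.68696 − 84.89149 = 0.79547 amu
In SI units: 0.79547 amu × 1.6605×10⁻²⁷ kg/amu = 1.3209e-27 kg

1.32e-27 kg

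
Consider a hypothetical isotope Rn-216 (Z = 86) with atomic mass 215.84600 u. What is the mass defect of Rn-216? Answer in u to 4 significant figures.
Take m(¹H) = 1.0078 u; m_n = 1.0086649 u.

1.951 u

Z = 86, so N = A − Z = 216 − 86 = 130.
Mass of separated nucleons = 86(1.0078) + 130(1.0086649) = 86.6708 + 131.1264370 = 217.7972370 u
Δm = 217.7972370 − 215.84600 = 1.9512370 u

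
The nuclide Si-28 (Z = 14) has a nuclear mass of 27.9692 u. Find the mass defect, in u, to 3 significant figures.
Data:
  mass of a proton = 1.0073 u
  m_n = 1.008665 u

0.254 u

Z = 14, so N = A − Z = 28 − 14 = 14.
Σm = 14·m_p + 14·m_n = 14.1022 + 14.121310 = 28.223510 u
The mass defect is 28.223510 − 27.9692 = 0.254310 u.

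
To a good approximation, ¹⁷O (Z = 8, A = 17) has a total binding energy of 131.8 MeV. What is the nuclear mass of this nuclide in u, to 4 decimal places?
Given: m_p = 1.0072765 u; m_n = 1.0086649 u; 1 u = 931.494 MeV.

Mass defect = 131.8 MeV / (931.494 MeV/u) = 0.141493 u
Constituent mass = 8(1.0072765) + 9(1.0086649) = 17.1361961 u
Nuclear mass = 17.1361961 − 0.141493 = 16.9947031 u ≈ 16.9947 u (to 4 decimal places)

16.9947 u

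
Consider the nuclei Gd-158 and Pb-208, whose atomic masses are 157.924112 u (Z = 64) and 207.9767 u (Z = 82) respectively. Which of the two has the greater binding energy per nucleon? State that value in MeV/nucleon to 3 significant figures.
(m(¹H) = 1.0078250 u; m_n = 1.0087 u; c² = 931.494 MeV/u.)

Gd-158: Σm = 64(1.0078250) + 94(1.0087) = 159.3186000 u; Δm = 1.3944880 u; E_B = 1298.96 MeV; E_B/A = 8.221 MeV
Pb-208: Σm = 82(1.0078250) + 126(1.0087) = 209.7378500 u; Δm = 1.7611500 u; E_B = 1640.5 MeV; E_B/A = 7.887 MeV
Gd-158 has the higher binding energy per nucleon, so it is the more tightly bound nucleus.

Gd-158; 8.22 MeV/nucleon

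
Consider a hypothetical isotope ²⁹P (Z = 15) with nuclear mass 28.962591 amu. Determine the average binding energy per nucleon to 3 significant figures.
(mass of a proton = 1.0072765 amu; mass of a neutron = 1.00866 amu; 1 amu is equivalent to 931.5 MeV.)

8.60 MeV/nucleon

Z = 15, so N = A − Z = 29 − 15 = 14.
Total constituent mass: 15 × 1.0072765 + 14 × 1.00866 = 29.2303875 amu
Mass defect Δm = 29.2303875 − 28.962591 = 0.2677965 amu
Binding energy = Δm·c² = 0.2677965 × 931.5 MeV/amu = 249.452 MeV
BE/A = 249.452 MeV / 29 = 8.602 MeV/nucleon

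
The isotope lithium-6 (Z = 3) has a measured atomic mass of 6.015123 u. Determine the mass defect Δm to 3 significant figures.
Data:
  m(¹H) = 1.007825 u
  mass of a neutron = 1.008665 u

0.0343 u

Total constituent mass: 3 × 1.007825 + 3 × 1.008665 = 6.049470 u
Δm = 6.049470 − 6.015123 = 0.034347 u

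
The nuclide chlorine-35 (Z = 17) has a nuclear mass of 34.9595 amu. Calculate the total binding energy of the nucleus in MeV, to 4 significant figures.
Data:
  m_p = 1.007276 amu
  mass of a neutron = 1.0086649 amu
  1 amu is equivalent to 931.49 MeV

Total constituent mass: 17 × 1.007276 + 18 × 1.0086649 = 35.2796602 amu
Mass defect Δm = 35.2796602 − 34.9595 = 0.3201602 amu
Binding energy = Δm·c² = 0.3201602 × 931.49 MeV/amu = 298.226 MeV

298.2 MeV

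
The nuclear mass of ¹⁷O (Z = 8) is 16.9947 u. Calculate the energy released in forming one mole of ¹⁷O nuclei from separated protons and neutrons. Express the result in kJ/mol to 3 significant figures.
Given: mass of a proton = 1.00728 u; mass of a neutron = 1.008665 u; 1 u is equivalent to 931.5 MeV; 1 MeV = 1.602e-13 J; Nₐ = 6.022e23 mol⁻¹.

With 8 protons and 9 neutrons (A = 17):
Σm = 8·m_p + 9·m_n = 8.05824 + 9.077985 = 17.136225 u
Δm = 17.136225 − 16.9947 = 0.141525 u
E_B = 0.141525 × 931.5 = 131.831 MeV
Per nucleus in joules: 131.831 MeV × 1.602e-13 J/MeV = 2.1119e-11 J
Per mole: 2.1119e-11 J × 6.022e23 mol⁻¹ = 1.2718e+13 J/mol

1.27e+10 kJ/mol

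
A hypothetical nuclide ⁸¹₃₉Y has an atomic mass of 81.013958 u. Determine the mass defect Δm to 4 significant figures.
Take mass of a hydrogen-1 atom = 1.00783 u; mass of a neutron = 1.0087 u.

With 39 protons and 42 neutrons (A = 81):
Mass of separated nucleons = 39(1.00783) + 42(1.0087) = 39.30537 + 42.3654 = 81.67077 u
The mass defect is 81.67077 − 81.013958 = 0.656812 u.

0.6568 u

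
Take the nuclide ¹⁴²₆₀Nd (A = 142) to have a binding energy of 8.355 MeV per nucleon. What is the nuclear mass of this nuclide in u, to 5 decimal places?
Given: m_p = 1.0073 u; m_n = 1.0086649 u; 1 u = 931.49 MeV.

Total binding energy = 142 × 8.355 = 1186.410 MeV
Mass defect = 1186.410 MeV / (931.49 MeV/u) = 1.2736691 u
Constituent mass = 60(1.0073) + 82(1.0086649) = 143.1485218 u
Nuclear mass = 143.1485218 − 1.2736691 = 141.8748527 u ≈ 141.87485 u (to 5 decimal places)

141.87485 u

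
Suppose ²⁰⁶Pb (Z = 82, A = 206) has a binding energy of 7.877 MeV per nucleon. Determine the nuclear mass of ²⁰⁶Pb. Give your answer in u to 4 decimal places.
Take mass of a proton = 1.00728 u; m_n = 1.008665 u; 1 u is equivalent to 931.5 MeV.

Total binding energy = 206 × 7.877 = 1622.662 MeV
Mass defect = 1622.662 MeV / (931.5 MeV/u) = 1.741988 u
Constituent mass = 82(1.00728) + 124(1.008665) = 207.671420 u
Nuclear mass = 207.671420 − 1.741988 = 205.929432 u ≈ 205.9294 u (to 4 decimal places)

205.9294 u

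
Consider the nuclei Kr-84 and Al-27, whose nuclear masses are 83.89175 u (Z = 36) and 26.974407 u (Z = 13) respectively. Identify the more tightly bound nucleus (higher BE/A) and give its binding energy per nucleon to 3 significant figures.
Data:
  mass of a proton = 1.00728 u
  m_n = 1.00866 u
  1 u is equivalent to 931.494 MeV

Kr-84; 8.72 MeV/nucleon

Kr-84: Σm = 36(1.00728) + 48(1.00866) = 84.67776 u; Δm = 0.78601 u; E_B = 732.16 MeV; E_B/A = 8.716 MeV
Al-27: Σm = 13(1.00728) + 14(1.00866) = 27.21588 u; Δm = 0.241473 u; E_B = 224.93 MeV; E_B/A = 8.331 MeV
Kr-84 has the higher binding energy per nucleon, so it is the more tightly bound nucleus.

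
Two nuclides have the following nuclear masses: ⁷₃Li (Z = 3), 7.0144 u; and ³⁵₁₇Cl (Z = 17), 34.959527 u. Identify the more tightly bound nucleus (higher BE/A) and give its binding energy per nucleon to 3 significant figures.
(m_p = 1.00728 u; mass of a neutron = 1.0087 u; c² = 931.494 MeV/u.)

³⁵₁₇Cl; 8.54 MeV/nucleon

⁷₃Li: Σm = 3(1.00728) + 4(1.0087) = 7.05664 u; Δm = 0.04224 u; E_B = 39.346 MeV; E_B/A = 5.621 MeV
³⁵₁₇Cl: Σm = 17(1.00728) + 18(1.0087) = 35.28036 u; Δm = 0.320833 u; E_B = 298.85 MeV; E_B/A = 8.539 MeV
³⁵₁₇Cl has the higher binding energy per nucleon, so it is the more tightly bound nucleus.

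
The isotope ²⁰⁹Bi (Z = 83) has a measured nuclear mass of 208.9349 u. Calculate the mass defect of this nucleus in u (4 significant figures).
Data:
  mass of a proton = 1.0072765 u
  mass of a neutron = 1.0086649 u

1.761 u

Total constituent mass: 83 × 1.0072765 + 126 × 1.0086649 = 210.6957269 u
Mass defect Δm = 210.6957269 − 208.9349 = 1.7608269 u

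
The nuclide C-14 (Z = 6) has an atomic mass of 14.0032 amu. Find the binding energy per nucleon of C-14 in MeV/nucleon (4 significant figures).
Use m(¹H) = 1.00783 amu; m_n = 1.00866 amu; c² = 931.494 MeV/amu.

7.522 MeV/nucleon

The nucleus contains 6 protons and 14 − 6 = 8 neutrons.
Mass of separated nucleons = 6(1.00783) + 8(1.00866) = 6.04698 + 8.06928 = 14.11626 amu
The mass defect is 14.11626 − 14.0032 = 0.11306 amu.
E_B = 0.11306 × 931.494 = 105.3147 MeV
BE/A = 105.3147 MeV / 14 = 7.522 MeV/nucleon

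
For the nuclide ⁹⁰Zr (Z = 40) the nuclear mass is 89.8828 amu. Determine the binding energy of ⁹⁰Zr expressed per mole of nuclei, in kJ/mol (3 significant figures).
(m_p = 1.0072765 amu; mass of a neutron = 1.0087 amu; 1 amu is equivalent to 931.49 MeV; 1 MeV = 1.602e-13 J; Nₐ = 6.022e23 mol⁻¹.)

Total constituent mass: 40 × 1.0072765 + 50 × 1.0087 = 90.7260600 amu
The mass defect is 90.7260600 − 89.8828 = 0.8432600 amu.
Converting to energy: 0.8432600 amu × 931.49 MeV/amu = 785.488 MeV
Per nucleus in joules: 785.488 MeV × 1.602e-13 J/MeV = 1.2584e-10 J
Per mole: 1.2584e-10 J × 6.022e23 mol⁻¹ = 7.5781e+13 J/mol

7.58e+10 kJ/mol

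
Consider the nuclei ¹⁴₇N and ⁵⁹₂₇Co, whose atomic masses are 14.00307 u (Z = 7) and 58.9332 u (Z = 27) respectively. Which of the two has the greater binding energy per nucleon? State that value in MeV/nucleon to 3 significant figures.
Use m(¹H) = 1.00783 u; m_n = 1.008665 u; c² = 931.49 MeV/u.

¹⁴₇N: Σm = 7(1.00783) + 7(1.008665) = 14.115465 u; Δm = 0.112395 u; E_B = 104.69 MeV; E_B/A = 7.478 MeV
⁵⁹₂₇Co: Σm = 27(1.00783) + 32(1.008665) = 59.488690 u; Δm = 0.555490 u; E_B = 517.43 MeV; E_B/A = 8.770 MeV
⁵⁹₂₇Co has the higher binding energy per nucleon, so it is the more tightly bound nucleus.

⁵⁹₂₇Co; 8.77 MeV/nucleon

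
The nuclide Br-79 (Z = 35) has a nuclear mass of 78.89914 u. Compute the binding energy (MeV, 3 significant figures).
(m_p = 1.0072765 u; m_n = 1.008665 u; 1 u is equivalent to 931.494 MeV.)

With 35 protons and 44 neutrons (A = 79):
Mass of separated nucleons = 35(1.0072765) + 44(1.008665) = 35.2546775 + 44.381260 = 79.6359375 u
Mass defect Δm = 79.6359375 − 78.89914 = 0.7367975 u
Binding energy = Δm·c² = 0.7367975 × 931.494 MeV/u = 686.322 MeV

686 MeV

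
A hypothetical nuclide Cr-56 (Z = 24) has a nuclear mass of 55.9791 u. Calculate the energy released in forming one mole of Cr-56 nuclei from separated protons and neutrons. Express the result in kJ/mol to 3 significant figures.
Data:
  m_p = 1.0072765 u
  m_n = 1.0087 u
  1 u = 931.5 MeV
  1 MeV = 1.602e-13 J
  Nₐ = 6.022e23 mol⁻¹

4.26e+10 kJ/mol

Z = 24, so N = A − Z = 56 − 24 = 32.
Σm = 24·m_p + 32·m_n = 24.1746360 + 32.2784 = 56.4530360 u
Mass defect Δm = 56.4530360 − 55.9791 = 0.4739360 u
Binding energy = Δm·c² = 0.4739360 × 931.5 MeV/u = 441.471 MeV
Per nucleus in joules: 441.471 MeV × 1.602e-13 J/MeV = 7.0724e-11 J
Per mole: 7.0724e-11 J × 6.022e23 mol⁻¹ = 4.2590e+13 J/mol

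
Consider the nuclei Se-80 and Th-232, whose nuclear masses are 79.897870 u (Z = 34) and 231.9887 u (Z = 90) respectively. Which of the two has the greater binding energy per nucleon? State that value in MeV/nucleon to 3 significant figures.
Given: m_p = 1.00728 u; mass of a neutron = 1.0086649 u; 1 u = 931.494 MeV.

Se-80: Σm = 34(1.00728) + 46(1.0086649) = 80.6461054 u; Δm = 0.7482354 u; E_B = 696.98 MeV; E_B/A = 8.712 MeV
Th-232: Σm = 90(1.00728) + 142(1.0086649) = 233.8856158 u; Δm = 1.8969158 u; E_B = 1767.0 MeV; E_B/A = 7.616 MeV
Se-80 has the higher binding energy per nucleon, so it is the more tightly bound nucleus.

Se-80; 8.71 MeV/nucleon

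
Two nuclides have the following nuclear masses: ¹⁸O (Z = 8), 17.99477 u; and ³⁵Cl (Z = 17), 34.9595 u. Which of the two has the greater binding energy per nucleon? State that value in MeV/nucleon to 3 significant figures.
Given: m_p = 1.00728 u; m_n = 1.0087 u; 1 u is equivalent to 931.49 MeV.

³⁵Cl; 8.54 MeV/nucleon

¹⁸O: Σm = 8(1.00728) + 10(1.0087) = 18.14524 u; Δm = 0.15047 u; E_B = 140.16 MeV; E_B/A = 7.787 MeV
³⁵Cl: Σm = 17(1.00728) + 18(1.0087) = 35.28036 u; Δm = 0.32086 u; E_B = 298.88 MeV; E_B/A = 8.539 MeV
³⁵Cl has the higher binding energy per nucleon, so it is the more tightly bound nucleus.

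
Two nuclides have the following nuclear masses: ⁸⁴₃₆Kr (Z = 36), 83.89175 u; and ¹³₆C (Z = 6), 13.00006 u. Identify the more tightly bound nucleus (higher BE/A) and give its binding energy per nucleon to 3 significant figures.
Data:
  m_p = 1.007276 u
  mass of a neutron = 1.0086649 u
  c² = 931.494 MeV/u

⁸⁴₃₆Kr; 8.72 MeV/nucleon

⁸⁴₃₆Kr: Σm = 36(1.007276) + 48(1.0086649) = 84.6778512 u; Δm = 0.7861012 u; E_B = 732.25 MeV; E_B/A = 8.717 MeV
¹³₆C: Σm = 6(1.007276) + 7(1.0086649) = 13.1043103 u; Δm = 0.1042503 u; E_B = 97.109 MeV; E_B/A = 7.470 MeV
⁸⁴₃₆Kr has the higher binding energy per nucleon, so it is the more tightly bound nucleus.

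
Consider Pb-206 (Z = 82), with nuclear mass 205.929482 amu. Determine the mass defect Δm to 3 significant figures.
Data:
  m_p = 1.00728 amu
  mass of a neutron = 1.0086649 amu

With 82 protons and 124 neutrons (A = 206):
Σm = 82·m_p + 124·m_n = 82.59696 + 125.0744476 = 207.6714076 amu
Δm = 207.6714076 − 205.929482 = 1.7419256 amu

1.74 amu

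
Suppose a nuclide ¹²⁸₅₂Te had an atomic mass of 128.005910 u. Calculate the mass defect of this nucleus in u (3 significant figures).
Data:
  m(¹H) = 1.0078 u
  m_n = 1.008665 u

Mass of separated nucleons = 52(1.0078) + 76(1.008665) = 52.4056 + 76.658540 = 129.064140 u
Δm = 129.064140 − 128.005910 = 1.058230 u

1.06 u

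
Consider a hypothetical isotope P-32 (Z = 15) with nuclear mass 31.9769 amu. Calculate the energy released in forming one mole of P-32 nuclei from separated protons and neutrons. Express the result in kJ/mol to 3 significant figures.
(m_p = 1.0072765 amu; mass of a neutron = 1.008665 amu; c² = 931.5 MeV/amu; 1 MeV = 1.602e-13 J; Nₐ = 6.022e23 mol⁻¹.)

2.51e+10 kJ/mol

Mass of separated nucleons = 15(1.0072765) + 17(1.008665) = 15.1091475 + 17.147305 = 32.2564525 amu
The mass defect is 32.2564525 − 31.9769 = 0.2795525 amu.
Converting to energy: 0.2795525 amu × 931.5 MeV/amu = 260.403 MeV
Per nucleus in joules: 260.403 MeV × 1.602e-13 J/MeV = 4.1717e-11 J
Per mole: 4.1717e-11 J × 6.022e23 mol⁻¹ = 2.5122e+13 J/mol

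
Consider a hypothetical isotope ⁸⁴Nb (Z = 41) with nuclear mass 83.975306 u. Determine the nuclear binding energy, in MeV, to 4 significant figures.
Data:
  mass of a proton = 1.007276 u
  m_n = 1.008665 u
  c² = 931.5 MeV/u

The nucleus contains 41 protons and 84 − 41 = 43 neutrons.
Σm = 41·m_p + 43·m_n = 41.298316 + 43.372595 = 84.670911 u
Δm = 84.670911 − 83.975306 = 0.695605 u
Converting to energy: 0.695605 u × 931.5 MeV/u = 647.956 MeV

648.0 MeV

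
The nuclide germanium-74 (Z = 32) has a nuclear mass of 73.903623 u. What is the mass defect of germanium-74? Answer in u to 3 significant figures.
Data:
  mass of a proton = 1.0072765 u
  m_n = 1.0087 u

Z = 32, so N = A − Z = 74 − 32 = 42.
Total constituent mass: 32 × 1.0072765 + 42 × 1.0087 = 74.5982480 u
Mass defect Δm = 74.5982480 − 73.903623 = 0.6946250 u

0.695 u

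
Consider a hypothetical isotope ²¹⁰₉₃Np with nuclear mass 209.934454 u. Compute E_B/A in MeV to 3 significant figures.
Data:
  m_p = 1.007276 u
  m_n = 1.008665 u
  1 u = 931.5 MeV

7.79 MeV/nucleon

Z = 93, so N = A − Z = 210 − 93 = 117.
Mass of separated nucleons = 93(1.007276) + 117(1.008665) = 93.676668 + 118.013805 = 211.690473 u
Mass defect Δm = 211.690473 − 209.934454 = 1.756019 u
E_B = 1.756019 × 931.5 = 1635.73 MeV
Per nucleon: 1635.73 / 210 = 7.789 MeV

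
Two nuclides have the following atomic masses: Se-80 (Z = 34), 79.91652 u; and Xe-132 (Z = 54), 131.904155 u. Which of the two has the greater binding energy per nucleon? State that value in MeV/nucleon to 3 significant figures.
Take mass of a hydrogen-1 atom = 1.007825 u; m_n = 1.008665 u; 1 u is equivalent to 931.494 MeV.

Se-80; 8.71 MeV/nucleon

Se-80: Σm = 34(1.007825) + 46(1.008665) = 80.664640 u; Δm = 0.748120 u; E_B = 696.87 MeV; E_B/A = 8.711 MeV
Xe-132: Σm = 54(1.007825) + 78(1.008665) = 133.098420 u; Δm = 1.194265 u; E_B = 1112.5 MeV; E_B/A = 8.428 MeV
Se-80 has the higher binding energy per nucleon, so it is the more tightly bound nucleus.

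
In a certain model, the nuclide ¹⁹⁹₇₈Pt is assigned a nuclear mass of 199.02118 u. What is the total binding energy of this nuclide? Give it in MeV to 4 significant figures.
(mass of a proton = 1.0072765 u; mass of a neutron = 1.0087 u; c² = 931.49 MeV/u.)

The nucleus contains 78 protons and 199 − 78 = 121 neutrons.
Σm = 78·m_p + 121·m_n = 78.5675670 + 122.0527 = 200.6202670 u
The mass defect is 200.6202670 − 199.02118 = 1.5990870 u.
Converting to energy: 1.5990870 u × 931.49 MeV/u = 1489.53 MeV

1490 MeV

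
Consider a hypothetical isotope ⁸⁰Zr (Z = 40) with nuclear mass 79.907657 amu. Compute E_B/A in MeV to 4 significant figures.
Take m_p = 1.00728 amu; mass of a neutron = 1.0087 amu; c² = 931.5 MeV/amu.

Mass of separated nucleons = 40(1.00728) + 40(1.0087) = 40.29120 + 40.3480 = 80.63920 amu
The mass defect is 80.63920 − 79.907657 = 0.731543 amu.
Converting to energy: 0.731543 amu × 931.5 MeV/amu = 681.432 MeV
Per nucleon: 681.432 / 80 = 8.518 MeV

8.518 MeV/nucleon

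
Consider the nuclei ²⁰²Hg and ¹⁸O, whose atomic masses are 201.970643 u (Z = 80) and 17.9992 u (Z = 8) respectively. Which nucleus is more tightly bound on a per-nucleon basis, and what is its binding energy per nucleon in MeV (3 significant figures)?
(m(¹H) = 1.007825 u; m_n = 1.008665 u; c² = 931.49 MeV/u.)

²⁰²Hg: Σm = 80(1.007825) + 122(1.008665) = 203.683130 u; Δm = 1.712487 u; E_B = 1595.2 MeV; E_B/A = 7.897 MeV
¹⁸O: Σm = 8(1.007825) + 10(1.008665) = 18.149250 u; Δm = 0.150050 u; E_B = 139.77 MeV; E_B/A = 7.765 MeV
²⁰²Hg has the higher binding energy per nucleon, so it is the more tightly bound nucleus.

²⁰²Hg; 7.90 MeV/nucleon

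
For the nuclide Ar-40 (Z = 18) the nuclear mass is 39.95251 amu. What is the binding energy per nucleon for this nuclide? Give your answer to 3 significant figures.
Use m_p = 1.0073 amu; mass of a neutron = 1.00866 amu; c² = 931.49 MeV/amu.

8.60 MeV/nucleon

Mass of separated nucleons = 18(1.0073) + 22(1.00866) = 18.1314 + 22.19052 = 40.32192 amu
The mass defect is 40.32192 − 39.95251 = 0.36941 amu.
Binding energy = Δm·c² = 0.36941 × 931.49 MeV/amu = 344.102 MeV
Dividing by A = 40 gives 8.603 MeV per nucleon.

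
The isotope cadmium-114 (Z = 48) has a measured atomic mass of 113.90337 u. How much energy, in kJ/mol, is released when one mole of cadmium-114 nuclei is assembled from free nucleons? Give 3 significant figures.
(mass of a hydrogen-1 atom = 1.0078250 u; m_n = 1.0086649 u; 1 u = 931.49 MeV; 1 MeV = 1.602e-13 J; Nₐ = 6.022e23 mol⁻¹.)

9.38e+10 kJ/mol

The nucleus contains 48 protons and 114 − 48 = 66 neutrons.
Total constituent mass: 48 × 1.0078250 + 66 × 1.0086649 = 114.9474834 u
Δm = 114.9474834 − 113.90337 = 1.0441134 u
E_B = 1.0441134 × 931.49 = 972.581 MeV
Per nucleus in joules: 972.581 MeV × 1.602e-13 J/MeV = 1.5581e-10 J
Per mole: 1.5581e-10 J × 6.022e23 mol⁻¹ = 9.3829e+13 J/mol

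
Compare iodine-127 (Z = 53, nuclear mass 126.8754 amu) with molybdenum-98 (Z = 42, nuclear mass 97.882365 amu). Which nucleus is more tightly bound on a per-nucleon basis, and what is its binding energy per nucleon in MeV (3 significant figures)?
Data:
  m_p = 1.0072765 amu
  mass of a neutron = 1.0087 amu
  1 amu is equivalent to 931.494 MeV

iodine-127: Σm = 53(1.0072765) + 74(1.0087) = 128.0294545 amu; Δm = 1.1540545 amu; E_B = 1074.99 MeV; E_B/A = 8.4645 MeV
molybdenum-98: Σm = 42(1.0072765) + 56(1.0087) = 98.7928130 amu; Δm = 0.9104480 amu; E_B = 848.08 MeV; E_B/A = 8.654 MeV
molybdenum-98 has the higher binding energy per nucleon, so it is the more tightly bound nucleus.

molybdenum-98; 8.65 MeV/nucleon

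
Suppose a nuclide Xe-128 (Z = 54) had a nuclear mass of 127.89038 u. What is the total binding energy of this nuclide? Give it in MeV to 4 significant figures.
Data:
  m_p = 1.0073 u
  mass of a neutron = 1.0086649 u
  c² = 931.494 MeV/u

1067 MeV

Total constituent mass: 54 × 1.0073 + 74 × 1.0086649 = 129.0354026 u
Δm = 129.0354026 − 127.89038 = 1.1450226 u
E_B = 1.1450226 × 931.494 = 1066.58 MeV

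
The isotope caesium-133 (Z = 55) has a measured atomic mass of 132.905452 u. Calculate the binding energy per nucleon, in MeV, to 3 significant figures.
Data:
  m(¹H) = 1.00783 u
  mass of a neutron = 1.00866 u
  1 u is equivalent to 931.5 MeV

8.41 MeV/nucleon

Σm = 55·m(¹H) + 78·m_n = 55.43065 + 78.67548 = 134.10613 u
Mass defect Δm = 134.10613 − 132.905452 = 1.200678 u
Binding energy = Δm·c² = 1.200678 × 931.5 MeV/u = 1118.43 MeV
BE/A = 1118.43 MeV / 133 = 8.409 MeV/nucleon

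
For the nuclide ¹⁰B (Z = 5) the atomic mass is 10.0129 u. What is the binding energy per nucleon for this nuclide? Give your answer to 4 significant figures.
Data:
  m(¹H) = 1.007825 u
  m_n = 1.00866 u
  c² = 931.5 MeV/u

Σm = 5·m(¹H) + 5·m_n = 5.039125 + 5.04330 = 10.082425 u
The mass defect is 10.082425 − 10.0129 = 0.069525 u.
Converting to energy: 0.069525 u × 931.5 MeV/u = 64.7625 MeV
BE/A = 64.7625 MeV / 10 = 6.476 MeV/nucleon

6.476 MeV/nucleon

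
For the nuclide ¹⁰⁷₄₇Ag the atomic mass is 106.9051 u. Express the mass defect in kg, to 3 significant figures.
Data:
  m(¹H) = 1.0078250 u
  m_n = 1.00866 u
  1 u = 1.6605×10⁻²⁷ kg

Total constituent mass: 47 × 1.0078250 + 60 × 1.00866 = 107.8873750 u
The mass defect is 107.8873750 − 106.9051 = 0.9822750 u.
In SI units: 0.9822750 u × 1.6605×10⁻²⁷ kg/u = 1.6311e-27 kg

1.63e-27 kg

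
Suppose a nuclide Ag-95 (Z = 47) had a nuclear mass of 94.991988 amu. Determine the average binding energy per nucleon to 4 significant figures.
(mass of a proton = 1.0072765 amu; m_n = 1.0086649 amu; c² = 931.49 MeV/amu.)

Z = 47, so N = A − Z = 95 − 47 = 48.
Mass of separated nucleons = 47(1.0072765) + 48(1.0086649) = 47.3419955 + 48.4159152 = 95.7579107 amu
Δm = 95.7579107 − 94.991988 = 0.7659227 amu
Converting to energy: 0.7659227 amu × 931.49 MeV/amu = 713.449 MeV
BE/A = 713.449 MeV / 95 = 7.510 MeV/nucleon

7.510 MeV/nucleon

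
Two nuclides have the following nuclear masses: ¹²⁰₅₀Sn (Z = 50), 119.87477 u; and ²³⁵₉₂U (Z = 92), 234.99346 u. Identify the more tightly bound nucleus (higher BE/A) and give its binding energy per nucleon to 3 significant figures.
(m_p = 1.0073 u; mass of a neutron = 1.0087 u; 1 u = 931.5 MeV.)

¹²⁰₅₀Sn: Σm = 50(1.0073) + 70(1.0087) = 120.9740 u; Δm = 1.09923 u; E_B = 1023.9 MeV; E_B/A = 8.533 MeV
²³⁵₉₂U: Σm = 92(1.0073) + 143(1.0087) = 236.9157 u; Δm = 1.92224 u; E_B = 1790.57 MeV; E_B/A = 7.619 MeV
¹²⁰₅₀Sn has the higher binding energy per nucleon, so it is the more tightly bound nucleus.

¹²⁰₅₀Sn; 8.53 MeV/nucleon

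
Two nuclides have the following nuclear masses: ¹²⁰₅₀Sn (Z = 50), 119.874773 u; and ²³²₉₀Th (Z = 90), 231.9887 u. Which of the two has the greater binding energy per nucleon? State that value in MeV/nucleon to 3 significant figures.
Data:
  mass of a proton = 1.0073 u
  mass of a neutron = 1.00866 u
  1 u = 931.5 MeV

¹²⁰₅₀Sn; 8.51 MeV/nucleon

¹²⁰₅₀Sn: Σm = 50(1.0073) + 70(1.00866) = 120.97120 u; Δm = 1.096427 u; E_B = 1021.3 MeV; E_B/A = 8.511 MeV
²³²₉₀Th: Σm = 90(1.0073) + 142(1.00866) = 233.88672 u; Δm = 1.89802 u; E_B = 1768.0 MeV; E_B/A = 7.621 MeV
¹²⁰₅₀Sn has the higher binding energy per nucleon, so it is the more tightly bound nucleus.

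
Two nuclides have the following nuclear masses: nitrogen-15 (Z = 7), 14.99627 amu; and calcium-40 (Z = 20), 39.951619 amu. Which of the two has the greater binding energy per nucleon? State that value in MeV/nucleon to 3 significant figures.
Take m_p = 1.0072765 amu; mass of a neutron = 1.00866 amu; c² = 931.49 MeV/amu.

calcium-40; 8.55 MeV/nucleon

nitrogen-15: Σm = 7(1.0072765) + 8(1.00866) = 15.1202155 amu; Δm = 0.1239455 amu; E_B = 115.45 MeV; E_B/A = 7.697 MeV
calcium-40: Σm = 20(1.0072765) + 20(1.00866) = 40.3187300 amu; Δm = 0.3671110 amu; E_B = 341.96 MeV; E_B/A = 8.549 MeV
calcium-40 has the higher binding energy per nucleon, so it is the more tightly bound nucleus.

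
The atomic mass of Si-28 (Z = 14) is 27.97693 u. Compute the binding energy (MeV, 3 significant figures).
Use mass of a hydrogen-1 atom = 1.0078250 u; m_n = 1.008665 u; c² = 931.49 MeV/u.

With 14 protons and 14 neutrons (A = 28):
Total constituent mass: 14 × 1.0078250 + 14 × 1.008665 = 28.2308600 u
Mass defect Δm = 28.2308600 − 27.97693 = 0.2539300 u
E_B = 0.2539300 × 931.49 = 236.533 MeV

237 MeV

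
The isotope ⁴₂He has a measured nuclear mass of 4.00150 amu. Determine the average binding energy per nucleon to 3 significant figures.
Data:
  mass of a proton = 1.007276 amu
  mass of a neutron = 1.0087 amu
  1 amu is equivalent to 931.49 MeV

The nucleus contains 2 protons and 4 − 2 = 2 neutrons.
Σm = 2·m_p + 2·m_n = 2.014552 + 2.0174 = 4.031952 amu
The mass defect is 4.031952 − 4.00150 = 0.030452 amu.
Converting to energy: 0.030452 amu × 931.49 MeV/amu = 28.3657 MeV
Per nucleon: 28.3657 / 4 = 7.091 MeV

7.09 MeV/nucleon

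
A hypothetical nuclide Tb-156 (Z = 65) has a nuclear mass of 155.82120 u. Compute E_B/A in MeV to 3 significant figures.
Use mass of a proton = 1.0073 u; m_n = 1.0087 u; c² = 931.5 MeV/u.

With 65 protons and 91 neutrons (A = 156):
Σm = 65·m_p + 91·m_n = 65.4745 + 91.7917 = 157.2662 u
Mass defect Δm = 157.2662 − 155.82120 = 1.44500 u
Binding energy = Δm·c² = 1.44500 × 931.5 MeV/u = 1346.02 MeV
Dividing by A = 156 gives 8.628 MeV per nucleon.

8.63 MeV/nucleon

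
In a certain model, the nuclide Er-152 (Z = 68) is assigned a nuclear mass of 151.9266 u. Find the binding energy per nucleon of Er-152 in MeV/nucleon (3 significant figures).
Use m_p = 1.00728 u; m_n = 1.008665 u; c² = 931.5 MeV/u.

With 68 protons and 84 neutrons (A = 152):
Total constituent mass: 68 × 1.00728 + 84 × 1.008665 = 153.222900 u
The mass defect is 153.222900 − 151.9266 = 1.296300 u.
Binding energy = Δm·c² = 1.296300 × 931.5 MeV/u = 1207.50 MeV
Dividing by A = 152 gives 7.944 MeV per nucleon.

7.94 MeV/nucleon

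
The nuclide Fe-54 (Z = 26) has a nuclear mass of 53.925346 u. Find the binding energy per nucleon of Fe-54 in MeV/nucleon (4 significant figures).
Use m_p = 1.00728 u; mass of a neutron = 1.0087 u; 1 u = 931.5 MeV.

8.755 MeV/nucleon

The nucleus contains 26 protons and 54 − 26 = 28 neutrons.
Total constituent mass: 26 × 1.00728 + 28 × 1.0087 = 54.43288 u
Δm = 54.43288 − 53.925346 = 0.507534 u
E_B = 0.507534 × 931.5 = 472.768 MeV
Dividing by A = 54 gives 8.755 MeV per nucleon.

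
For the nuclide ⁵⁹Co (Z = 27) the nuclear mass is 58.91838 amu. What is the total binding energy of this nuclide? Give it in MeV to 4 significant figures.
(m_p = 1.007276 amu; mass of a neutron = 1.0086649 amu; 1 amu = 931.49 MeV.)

517.3 MeV

The nucleus contains 27 protons and 59 − 27 = 32 neutrons.
Σm = 27·m_p + 32·m_n = 27.196452 + 32.2772768 = 59.4737288 amu
Mass defect Δm = 59.4737288 − 58.91838 = 0.5553488 amu
Converting to energy: 0.5553488 amu × 931.49 MeV/amu = 517.302 MeV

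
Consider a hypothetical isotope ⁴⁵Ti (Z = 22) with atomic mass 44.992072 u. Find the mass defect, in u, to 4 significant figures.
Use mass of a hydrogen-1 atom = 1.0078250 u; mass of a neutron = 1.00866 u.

Z = 22, so N = A − Z = 45 − 22 = 23.
Total constituent mass: 22 × 1.0078250 + 23 × 1.00866 = 45.3713300 u
The mass defect is 45.3713300 − 44.992072 = 0.3792580 u.

0.3793 u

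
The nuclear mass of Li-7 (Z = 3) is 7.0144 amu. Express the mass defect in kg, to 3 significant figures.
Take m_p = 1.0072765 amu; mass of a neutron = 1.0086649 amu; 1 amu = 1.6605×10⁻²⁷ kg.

6.99e-29 kg

The nucleus contains 3 protons and 7 − 3 = 4 neutrons.
Σm = 3·m_p + 4·m_n = 3.0218295 + 4.0346596 = 7.0564891 amu
Mass defect Δm = 7.0564891 − 7.0144 = 0.0420891 amu
In SI units: 0.0420891 amu × 1.6605×10⁻²⁷ kg/amu = 6.9889e-29 kg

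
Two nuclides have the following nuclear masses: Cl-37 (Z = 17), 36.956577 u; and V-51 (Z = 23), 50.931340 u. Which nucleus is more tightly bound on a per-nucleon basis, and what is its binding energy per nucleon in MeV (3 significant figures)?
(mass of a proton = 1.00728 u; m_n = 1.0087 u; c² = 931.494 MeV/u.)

Cl-37: Σm = 17(1.00728) + 20(1.0087) = 37.29776 u; Δm = 0.341183 u; E_B = 317.81 MeV; E_B/A = 8.589 MeV
V-51: Σm = 23(1.00728) + 28(1.0087) = 51.41104 u; Δm = 0.479700 u; E_B = 446.84 MeV; E_B/A = 8.762 MeV
V-51 has the higher binding energy per nucleon, so it is the more tightly bound nucleus.

V-51; 8.76 MeV/nucleon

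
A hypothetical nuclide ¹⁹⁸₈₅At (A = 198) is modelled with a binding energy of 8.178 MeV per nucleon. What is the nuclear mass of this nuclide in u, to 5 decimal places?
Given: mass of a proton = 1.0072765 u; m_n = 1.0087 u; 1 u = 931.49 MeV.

Total binding energy = 198 × 8.178 = 1619.244 MeV
Mass defect = 1619.244 MeV / (931.49 MeV/u) = 1.738337502 u
Constituent mass = 85(1.0072765) + 113(1.0087) = 199.6016025 u
Nuclear mass = 199.6016025 − 1.738337502 = 197.863264998 u ≈ 197.86326 u (to 5 decimal places)

197.86326 u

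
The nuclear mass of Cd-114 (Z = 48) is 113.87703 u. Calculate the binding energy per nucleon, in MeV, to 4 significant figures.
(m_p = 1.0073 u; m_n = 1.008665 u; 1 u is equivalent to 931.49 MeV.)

Σm = 48·m_p + 66·m_n = 48.3504 + 66.571890 = 114.922290 u
Mass defect Δm = 114.922290 − 113.87703 = 1.045260 u
E_B = 1.045260 × 931.49 = 973.649 MeV
Dividing by A = 114 gives 8.541 MeV per nucleon.

8.541 MeV/nucleon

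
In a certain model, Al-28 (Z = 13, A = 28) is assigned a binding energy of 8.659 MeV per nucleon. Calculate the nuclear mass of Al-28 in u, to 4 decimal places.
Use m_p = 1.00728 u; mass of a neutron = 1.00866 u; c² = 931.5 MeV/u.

27.9643 u

Total binding energy = 28 × 8.659 = 242.452 MeV
Mass defect = 242.452 MeV / (931.5 MeV/u) = 0.260281 u
Constituent mass = 13(1.00728) + 15(1.00866) = 28.22454 u
Nuclear mass = 28.22454 − 0.260281 = 27.964259 u ≈ 27.9643 u (to 4 decimal places)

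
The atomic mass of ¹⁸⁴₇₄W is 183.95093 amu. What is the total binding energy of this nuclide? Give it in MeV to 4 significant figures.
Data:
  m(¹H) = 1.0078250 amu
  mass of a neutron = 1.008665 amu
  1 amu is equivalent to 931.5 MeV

Mass of separated nucleons = 74(1.0078250) + 110(1.008665) = 74.5790500 + 110.953150 = 185.5322000 amu
Δm = 185.5322000 − 183.95093 = 1.5812700 amu
Binding energy = Δm·c² = 1.5812700 × 931.5 MeV/amu = 1472.95 MeV

1473 MeV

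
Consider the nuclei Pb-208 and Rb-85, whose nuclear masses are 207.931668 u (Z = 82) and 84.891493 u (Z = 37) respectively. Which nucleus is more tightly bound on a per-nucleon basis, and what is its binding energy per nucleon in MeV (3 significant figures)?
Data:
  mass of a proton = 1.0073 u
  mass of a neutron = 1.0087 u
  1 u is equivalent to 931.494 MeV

Rb-85; 8.73 MeV/nucleon

Pb-208: Σm = 82(1.0073) + 126(1.0087) = 209.6948 u; Δm = 1.763132 u; E_B = 1642.3 MeV; E_B/A = 7.896 MeV
Rb-85: Σm = 37(1.0073) + 48(1.0087) = 85.6877 u; Δm = 0.796207 u; E_B = 741.66 MeV; E_B/A = 8.725 MeV
Rb-85 has the higher binding energy per nucleon, so it is the more tightly bound nucleus.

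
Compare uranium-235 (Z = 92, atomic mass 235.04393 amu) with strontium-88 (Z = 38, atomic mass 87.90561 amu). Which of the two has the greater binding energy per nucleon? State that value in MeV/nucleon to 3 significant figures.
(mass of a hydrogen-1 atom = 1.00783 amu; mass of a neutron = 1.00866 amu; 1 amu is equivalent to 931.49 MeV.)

uranium-235: Σm = 92(1.00783) + 143(1.00866) = 236.95874 amu; Δm = 1.91481 amu; E_B = 1783.6 MeV; E_B/A = 7.590 MeV
strontium-88: Σm = 38(1.00783) + 50(1.00866) = 88.73054 amu; Δm = 0.82493 amu; E_B = 768.41 MeV; E_B/A = 8.732 MeV
strontium-88 has the higher binding energy per nucleon, so it is the more tightly bound nucleus.

strontium-88; 8.73 MeV/nucleon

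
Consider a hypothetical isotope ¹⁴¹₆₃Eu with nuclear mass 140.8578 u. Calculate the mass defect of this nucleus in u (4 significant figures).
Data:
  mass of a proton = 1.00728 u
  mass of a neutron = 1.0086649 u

1.277 u

The nucleus contains 63 protons and 141 − 63 = 78 neutrons.
Σm = 63·m_p + 78·m_n = 63.45864 + 78.6758622 = 142.1345022 u
The mass defect is 142.1345022 − 140.8578 = 1.2767022 u.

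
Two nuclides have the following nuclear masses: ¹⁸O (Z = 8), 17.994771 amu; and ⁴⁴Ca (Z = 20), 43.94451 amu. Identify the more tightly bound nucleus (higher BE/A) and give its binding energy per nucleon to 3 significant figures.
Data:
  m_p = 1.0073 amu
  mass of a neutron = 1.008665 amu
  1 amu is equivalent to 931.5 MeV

⁴⁴Ca; 8.67 MeV/nucleon

¹⁸O: Σm = 8(1.0073) + 10(1.008665) = 18.145050 amu; Δm = 0.150279 amu; E_B = 139.98 MeV; E_B/A = 7.777 MeV
⁴⁴Ca: Σm = 20(1.0073) + 24(1.008665) = 44.353960 amu; Δm = 0.409450 amu; E_B = 381.40 MeV; E_B/A = 8.668 MeV
⁴⁴Ca has the higher binding energy per nucleon, so it is the more tightly bound nucleus.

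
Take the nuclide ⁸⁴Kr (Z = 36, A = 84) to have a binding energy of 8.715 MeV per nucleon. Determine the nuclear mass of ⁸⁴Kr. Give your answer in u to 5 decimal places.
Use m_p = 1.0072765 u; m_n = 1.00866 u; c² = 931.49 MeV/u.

Total binding energy = 84 × 8.715 = 732.060 MeV
Mass defect = 732.060 MeV / (931.49 MeV/u) = 0.7859022 u
Constituent mass = 36(1.0072765) + 48(1.00866) = 84.6776340 u
Nuclear mass = 84.6776340 − 0.7859022 = 83.8917318 u ≈ 83.89173 u (to 5 decimal places)

83.89173 u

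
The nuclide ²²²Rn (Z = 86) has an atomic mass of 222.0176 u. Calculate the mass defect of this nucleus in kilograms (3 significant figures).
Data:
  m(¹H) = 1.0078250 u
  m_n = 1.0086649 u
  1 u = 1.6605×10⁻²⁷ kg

3.04e-27 kg

With 86 protons and 136 neutrons (A = 222):
Σm = 86·m(¹H) + 136·m_n = 86.6729500 + 137.1784264 = 223.8513764 u
Mass defect Δm = 223.8513764 − 222.0176 = 1.8337764 u
In SI units: 1.8337764 u × 1.6605×10⁻²⁷ kg/u = 3.04499e-27 kg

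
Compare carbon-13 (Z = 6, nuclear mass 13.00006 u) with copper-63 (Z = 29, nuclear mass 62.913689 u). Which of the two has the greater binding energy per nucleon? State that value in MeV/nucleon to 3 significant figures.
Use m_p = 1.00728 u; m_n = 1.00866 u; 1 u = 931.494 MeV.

copper-63; 8.75 MeV/nucleon

carbon-13: Σm = 6(1.00728) + 7(1.00866) = 13.10430 u; Δm = 0.10424 u; E_B = 97.099 MeV; E_B/A = 7.469 MeV
copper-63: Σm = 29(1.00728) + 34(1.00866) = 63.50556 u; Δm = 0.591871 u; E_B = 551.32 MeV; E_B/A = 8.751 MeV
copper-63 has the higher binding energy per nucleon, so it is the more tightly bound nucleus.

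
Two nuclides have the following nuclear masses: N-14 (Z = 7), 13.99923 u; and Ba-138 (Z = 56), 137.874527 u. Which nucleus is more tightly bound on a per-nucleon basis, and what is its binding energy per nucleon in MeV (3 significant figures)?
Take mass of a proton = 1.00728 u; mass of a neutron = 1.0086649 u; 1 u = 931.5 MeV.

Ba-138; 8.39 MeV/nucleon

N-14: Σm = 7(1.00728) + 7(1.0086649) = 14.1116143 u; Δm = 0.1123843 u; E_B = 104.69 MeV; E_B/A = 7.478 MeV
Ba-138: Σm = 56(1.00728) + 82(1.0086649) = 139.1182018 u; Δm = 1.2436748 u; E_B = 1158.48 MeV; E_B/A = 8.3948 MeV
Ba-138 has the higher binding energy per nucleon, so it is the more tightly bound nucleus.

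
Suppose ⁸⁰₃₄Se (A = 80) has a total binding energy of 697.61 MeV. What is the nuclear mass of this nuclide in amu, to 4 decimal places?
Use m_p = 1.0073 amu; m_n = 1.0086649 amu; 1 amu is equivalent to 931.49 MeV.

Mass defect = 697.61 MeV / (931.49 MeV/amu) = 0.748918 amu
Constituent mass = 34(1.0073) + 46(1.0086649) = 80.6467854 amu
Nuclear mass = 80.6467854 − 0.748918 = 79.8978674 amu ≈ 79.8979 amu (to 4 decimal places)

79.8979 amu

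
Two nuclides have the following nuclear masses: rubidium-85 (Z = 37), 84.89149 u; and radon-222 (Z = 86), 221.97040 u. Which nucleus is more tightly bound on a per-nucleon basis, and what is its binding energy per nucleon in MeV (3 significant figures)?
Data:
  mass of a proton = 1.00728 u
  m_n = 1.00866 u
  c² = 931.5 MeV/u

rubidium-85: Σm = 37(1.00728) + 48(1.00866) = 85.68504 u; Δm = 0.79355 u; E_B = 739.19 MeV; E_B/A = 8.696 MeV
radon-222: Σm = 86(1.00728) + 136(1.00866) = 223.80384 u; Δm = 1.83344 u; E_B = 1707.8 MeV; E_B/A = 7.693 MeV
rubidium-85 has the higher binding energy per nucleon, so it is the more tightly bound nucleus.

rubidium-85; 8.70 MeV/nucleon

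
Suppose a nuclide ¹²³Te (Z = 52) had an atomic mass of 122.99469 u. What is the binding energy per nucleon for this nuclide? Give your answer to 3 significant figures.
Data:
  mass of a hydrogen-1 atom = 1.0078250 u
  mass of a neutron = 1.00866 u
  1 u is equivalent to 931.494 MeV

7.78 MeV/nucleon

With 52 protons and 71 neutrons (A = 123):
Mass of separated nucleons = 52(1.0078250) + 71(1.00866) = 52.4069000 + 71.61486 = 124.0217600 u
The mass defect is 124.0217600 − 122.99469 = 1.0270700 u.
Converting to energy: 1.0270700 u × 931.494 MeV/u = 956.710 MeV
Dividing by A = 123 gives 7.778 MeV per nucleon.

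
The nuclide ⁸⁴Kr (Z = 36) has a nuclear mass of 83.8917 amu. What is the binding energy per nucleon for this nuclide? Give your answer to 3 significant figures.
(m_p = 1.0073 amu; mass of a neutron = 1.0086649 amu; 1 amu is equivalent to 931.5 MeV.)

Z = 36, so N = A − Z = 84 − 36 = 48.
Σm = 36·m_p + 48·m_n = 36.2628 + 48.4159152 = 84.6787152 amu
Δm = 84.6787152 − 83.8917 = 0.7870152 amu
E_B = 0.7870152 × 931.5 = 733.105 MeV
Per nucleon: 733.105 / 84 = 8.727 MeV

8.73 MeV/nucleon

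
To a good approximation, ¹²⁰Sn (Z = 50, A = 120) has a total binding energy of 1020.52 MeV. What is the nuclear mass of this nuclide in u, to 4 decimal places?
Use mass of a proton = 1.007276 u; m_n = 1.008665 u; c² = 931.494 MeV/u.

Mass defect = 1020.52 MeV / (931.494 MeV/u) = 1.095573 u
Constituent mass = 50(1.007276) + 70(1.008665) = 120.970350 u
Nuclear mass = 120.970350 − 1.095573 = 119.874777 u ≈ 119.8748 u (to 4 decimal places)

119.8748 u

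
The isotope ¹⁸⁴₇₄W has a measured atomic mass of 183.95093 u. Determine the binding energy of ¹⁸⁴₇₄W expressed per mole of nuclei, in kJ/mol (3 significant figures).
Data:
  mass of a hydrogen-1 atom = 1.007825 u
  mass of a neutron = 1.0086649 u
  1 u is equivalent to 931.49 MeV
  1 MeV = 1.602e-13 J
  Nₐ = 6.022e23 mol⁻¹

With 74 protons and 110 neutrons (A = 184):
Mass of separated nucleons = 74(1.007825) + 110(1.0086649) = 74.579050 + 110.9531390 = 185.5321890 u
Mass defect Δm = 185.5321890 − 183.95093 = 1.5812590 u
Binding energy = Δm·c² = 1.5812590 × 931.49 MeV/u = 1472.93 MeV
Per nucleus in joules: 1472.93 MeV × 1.602e-13 J/MeV = 2.3596e-10 J
Per mole: 2.3596e-10 J × 6.022e23 mol⁻¹ = 1.4210e+14 J/mol

1.42e+11 kJ/mol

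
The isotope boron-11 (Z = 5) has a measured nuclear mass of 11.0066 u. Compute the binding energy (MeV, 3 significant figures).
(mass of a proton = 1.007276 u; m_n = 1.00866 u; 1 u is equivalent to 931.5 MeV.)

Σm = 5·m_p + 6·m_n = 5.036380 + 6.05196 = 11.088340 u
The mass defect is 11.088340 − 11.0066 = 0.081740 u.
E_B = 0.081740 × 931.5 = 76.1408 MeV

76.1 MeV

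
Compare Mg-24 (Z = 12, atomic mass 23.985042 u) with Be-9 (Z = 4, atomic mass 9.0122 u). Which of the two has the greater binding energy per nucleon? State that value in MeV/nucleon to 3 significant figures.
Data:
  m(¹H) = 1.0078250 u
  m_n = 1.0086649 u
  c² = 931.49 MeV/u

Mg-24: Σm = 12(1.0078250) + 12(1.0086649) = 24.1978788 u; Δm = 0.2128368 u; E_B = 198.26 MeV; E_B/A = 8.261 MeV
Be-9: Σm = 4(1.0078250) + 5(1.0086649) = 9.0746245 u; Δm = 0.0624245 u; E_B = 58.148 MeV; E_B/A = 6.461 MeV
Mg-24 has the higher binding energy per nucleon, so it is the more tightly bound nucleus.

Mg-24; 8.26 MeV/nucleon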